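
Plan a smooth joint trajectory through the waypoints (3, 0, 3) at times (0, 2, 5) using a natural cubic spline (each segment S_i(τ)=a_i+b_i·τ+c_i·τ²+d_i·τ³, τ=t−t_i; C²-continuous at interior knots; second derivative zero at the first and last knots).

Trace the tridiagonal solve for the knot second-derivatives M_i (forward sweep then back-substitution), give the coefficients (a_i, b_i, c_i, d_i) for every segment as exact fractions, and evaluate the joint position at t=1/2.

  seg 0: a=3 b=-2 c=0 d=1/8
  seg 1: a=0 b=-1/2 c=3/4 d=-1/12
S(1/2) = 129/64

Δ: Δ0=-3/2, Δ1=1
row 1: diag=10, rhs=15; c'=3/10, d'=3/2
back: M1=3/2
M: M0=0, M1=3/2, M2=0
seg 0: a=3, c=M0/2=0, d=(M1−M0)/(6·2)=1/8, b=Δ0−h0·(2M0+M1)/6=-2
seg 1: a=0, c=M1/2=3/4, d=(M2−M1)/(6·3)=-1/12, b=Δ1−h1·(2M1+M2)/6=-1/2
t_q=1/2 → seg 0, τ=1/2; S=3+-2·τ+0·τ²+1/8·τ³=129/64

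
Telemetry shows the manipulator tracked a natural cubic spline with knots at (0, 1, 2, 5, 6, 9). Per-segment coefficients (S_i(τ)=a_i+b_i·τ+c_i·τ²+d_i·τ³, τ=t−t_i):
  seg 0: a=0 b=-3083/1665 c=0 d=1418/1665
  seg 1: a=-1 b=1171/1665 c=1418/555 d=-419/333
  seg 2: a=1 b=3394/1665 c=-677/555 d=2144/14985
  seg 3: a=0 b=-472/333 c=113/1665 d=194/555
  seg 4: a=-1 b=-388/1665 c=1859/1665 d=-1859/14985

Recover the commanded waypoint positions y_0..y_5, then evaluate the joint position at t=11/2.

y_0=0 y_1=-1 y_2=1 y_3=0 y_4=-1 y_5=5
S(11/2) = -1079/1665

y_0 = S_0(0) = a_0 = 0
y_1 = S_1(0) = a_1 = -1
y_2 = S_2(0) = a_2 = 1
y_3 = S_3(0) = a_3 = 0
y_4 = S_4(0) = a_4 = -1
y_5 = S_4(3) = 5
t_q=11/2 is in segment 3 (τ=1/2); S_3(τ)=-1079/1665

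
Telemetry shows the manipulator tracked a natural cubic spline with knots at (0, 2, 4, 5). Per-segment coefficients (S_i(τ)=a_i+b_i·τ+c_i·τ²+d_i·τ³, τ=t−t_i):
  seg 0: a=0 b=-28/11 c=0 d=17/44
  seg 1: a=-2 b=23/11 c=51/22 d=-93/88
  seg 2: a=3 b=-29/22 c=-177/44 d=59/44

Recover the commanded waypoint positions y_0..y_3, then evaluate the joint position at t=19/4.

y_0 = S_0(0) = a_0 = 0
y_1 = S_1(0) = a_1 = -2
y_2 = S_2(0) = a_2 = 3
y_3 = S_2(1) = -1
t_q=19/4 is in segment 2 (τ=3/4); S_2(τ)=885/2816

y_0=0 y_1=-2 y_2=3 y_3=-1
S(19/4) = 885/2816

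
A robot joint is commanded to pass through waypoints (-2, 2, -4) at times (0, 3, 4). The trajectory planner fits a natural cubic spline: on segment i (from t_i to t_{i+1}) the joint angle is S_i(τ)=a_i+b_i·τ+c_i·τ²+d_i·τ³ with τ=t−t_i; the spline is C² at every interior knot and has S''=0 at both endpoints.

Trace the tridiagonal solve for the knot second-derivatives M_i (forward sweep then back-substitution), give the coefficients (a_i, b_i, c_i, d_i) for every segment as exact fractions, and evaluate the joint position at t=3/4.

  seg 0: a=-2 b=49/12 c=0 d=-11/36
  seg 1: a=2 b=-25/6 c=-11/4 d=11/12
S(3/4) = 239/256

Δ: Δ0=4/3, Δ1=-6
row 1: diag=8, rhs=-44; c'=1/8, d'=-11/2
back: M1=-11/2
M: M0=0, M1=-11/2, M2=0
seg 0: a=-2, c=M0/2=0, d=(M1−M0)/(6·3)=-11/36, b=Δ0−h0·(2M0+M1)/6=49/12
seg 1: a=2, c=M1/2=-11/4, d=(M2−M1)/(6·1)=11/12, b=Δ1−h1·(2M1+M2)/6=-25/6
t_q=3/4 → seg 0, τ=3/4; S=-2+49/12·τ+0·τ²+-11/36·τ³=239/256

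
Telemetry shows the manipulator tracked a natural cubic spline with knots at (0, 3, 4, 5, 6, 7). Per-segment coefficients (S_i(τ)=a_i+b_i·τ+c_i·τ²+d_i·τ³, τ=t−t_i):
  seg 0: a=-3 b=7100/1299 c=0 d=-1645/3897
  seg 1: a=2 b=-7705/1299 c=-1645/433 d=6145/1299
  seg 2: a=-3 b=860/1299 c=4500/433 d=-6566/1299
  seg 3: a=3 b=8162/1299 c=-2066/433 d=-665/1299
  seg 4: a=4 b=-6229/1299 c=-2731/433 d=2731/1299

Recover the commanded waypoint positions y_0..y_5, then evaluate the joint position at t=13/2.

y_0=-3 y_1=2 y_2=-3 y_3=3 y_4=4 y_5=-5
S(13/2) = 999/3464

y_0 = S_0(0) = a_0 = -3
y_1 = S_1(0) = a_1 = 2
y_2 = S_2(0) = a_2 = -3
y_3 = S_3(0) = a_3 = 3
y_4 = S_4(0) = a_4 = 4
y_5 = S_4(1) = -5
t_q=13/2 is in segment 4 (τ=1/2); S_4(τ)=999/3464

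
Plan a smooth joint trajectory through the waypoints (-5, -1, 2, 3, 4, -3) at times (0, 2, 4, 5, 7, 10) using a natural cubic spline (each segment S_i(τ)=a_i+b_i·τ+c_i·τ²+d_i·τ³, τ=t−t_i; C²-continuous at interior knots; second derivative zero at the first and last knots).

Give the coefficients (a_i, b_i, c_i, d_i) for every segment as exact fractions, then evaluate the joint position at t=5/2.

Δ: Δ0=2, Δ1=3/2, Δ2=1, Δ3=1/2, Δ4=-7/3
row 1: diag=8, rhs=-3; c'=1/4, d'=-3/8
row 2: denom=6−2·1/4=11/2; d'=(-3−2·-3/8)/(11/2)=-9/22
row 3: denom=6−1·2/11=64/11; d'=(-3−1·-9/22)/(64/11)=-57/128
row 4: denom=10−2·11/32=149/16; d'=(-17−2·-57/128)/(149/16)=-1031/596
back: M4=-1031/596
back: M3=-57/128−11/32·-1031/596=89/596
back: M2=-9/22−2/11·89/596=-65/149
back: M1=-3/8−1/4·-65/149=-317/1192
M: M0=0, M1=-317/1192, M2=-65/149, M3=89/596, M4=-1031/596, M5=0
seg 0: a=-5, c=M0/2=0, d=(M1−M0)/(6·2)=-317/14304, b=Δ0−h0·(2M0+M1)/6=7469/3576
seg 1: a=-1, c=M1/2=-317/2384, d=(M2−M1)/(6·2)=-203/14304, b=Δ1−h1·(2M1+M2)/6=3259/1788
seg 2: a=2, c=M2/2=-65/298, d=(M3−M2)/(6·1)=349/3576, b=Δ2−h2·(2M2+M3)/6=4007/3576
seg 3: a=3, c=M3/2=89/1192, d=(M4−M3)/(6·2)=-70/447, b=Δ3−h3·(2M3+M4)/6=1747/1788
seg 4: a=4, c=M4/2=-1031/1192, d=(M5−M4)/(6·3)=1031/10728, b=Δ4−h4·(2M4+M5)/6=-1079/1788
t_q=5/2 → seg 1, τ=1/2; S=-1+3259/1788·τ+-317/2384·τ²+-203/14304·τ³=-4717/38144

  seg 0: a=-5 b=7469/3576 c=0 d=-317/14304
  seg 1: a=-1 b=3259/1788 c=-317/2384 d=-203/14304
  seg 2: a=2 b=4007/3576 c=-65/298 d=349/3576
  seg 3: a=3 b=1747/1788 c=89/1192 d=-70/447
  seg 4: a=4 b=-1079/1788 c=-1031/1192 d=1031/10728
S(5/2) = -4717/38144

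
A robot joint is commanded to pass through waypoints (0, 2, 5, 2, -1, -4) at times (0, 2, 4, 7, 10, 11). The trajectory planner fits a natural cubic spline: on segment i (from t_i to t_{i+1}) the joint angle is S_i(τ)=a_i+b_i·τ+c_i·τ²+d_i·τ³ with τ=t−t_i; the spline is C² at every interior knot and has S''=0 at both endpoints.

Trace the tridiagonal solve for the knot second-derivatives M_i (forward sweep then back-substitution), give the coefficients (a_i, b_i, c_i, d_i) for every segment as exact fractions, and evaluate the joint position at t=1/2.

  seg 0: a=0 b=358/503 c=0 d=145/2012
  seg 1: a=2 b=793/503 c=435/1006 d=-947/4024
  seg 2: a=5 b=485/1006 c=-1971/2012 d=977/6036
  seg 3: a=2 b=-2063/2012 c=240/503 d=-943/6036
  seg 4: a=-1 b=-2395/1006 c=-1869/2012 d=623/2012
S(1/2) = 5873/16096

Δ: Δ0=1, Δ1=3/2, Δ2=-1, Δ3=-1, Δ4=-3
row 1: diag=8, rhs=3; c'=1/4, d'=3/8
row 2: denom=10−2·1/4=19/2; d'=(-15−2·3/8)/(19/2)=-63/38
row 3: denom=12−3·6/19=210/19; d'=(0−3·-63/38)/(210/19)=9/20
row 4: denom=8−3·19/70=503/70; d'=(-12−3·9/20)/(503/70)=-1869/1006
back: M4=-1869/1006
back: M3=9/20−19/70·-1869/1006=480/503
back: M2=-63/38−6/19·480/503=-1971/1006
back: M1=3/8−1/4·-1971/1006=435/503
M: M0=0, M1=435/503, M2=-1971/1006, M3=480/503, M4=-1869/1006, M5=0
seg 0: a=0, c=M0/2=0, d=(M1−M0)/(6·2)=145/2012, b=Δ0−h0·(2M0+M1)/6=358/503
seg 1: a=2, c=M1/2=435/1006, d=(M2−M1)/(6·2)=-947/4024, b=Δ1−h1·(2M1+M2)/6=793/503
seg 2: a=5, c=M2/2=-1971/2012, d=(M3−M2)/(6·3)=977/6036, b=Δ2−h2·(2M2+M3)/6=485/1006
seg 3: a=2, c=M3/2=240/503, d=(M4−M3)/(6·3)=-943/6036, b=Δ3−h3·(2M3+M4)/6=-2063/2012
seg 4: a=-1, c=M4/2=-1869/2012, d=(M5−M4)/(6·1)=623/2012, b=Δ4−h4·(2M4+M5)/6=-2395/1006
t_q=1/2 → seg 0, τ=1/2; S=0+358/503·τ+0·τ²+145/2012·τ³=5873/16096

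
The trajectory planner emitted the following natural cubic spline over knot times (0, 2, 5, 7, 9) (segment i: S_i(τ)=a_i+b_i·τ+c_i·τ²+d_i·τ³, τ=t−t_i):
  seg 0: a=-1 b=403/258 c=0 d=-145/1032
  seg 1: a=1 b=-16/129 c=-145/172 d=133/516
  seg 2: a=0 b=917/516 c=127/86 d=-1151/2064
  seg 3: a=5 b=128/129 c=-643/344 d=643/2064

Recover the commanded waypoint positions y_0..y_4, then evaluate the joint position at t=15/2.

y_0 = S_0(0) = a_0 = -1
y_1 = S_1(0) = a_1 = 1
y_2 = S_2(0) = a_2 = 0
y_3 = S_3(0) = a_3 = 5
y_4 = S_3(2) = 2
t_q=15/2 is in segment 3 (τ=1/2); S_3(τ)=27893/5504

y_0=-1 y_1=1 y_2=0 y_3=5 y_4=2
S(15/2) = 27893/5504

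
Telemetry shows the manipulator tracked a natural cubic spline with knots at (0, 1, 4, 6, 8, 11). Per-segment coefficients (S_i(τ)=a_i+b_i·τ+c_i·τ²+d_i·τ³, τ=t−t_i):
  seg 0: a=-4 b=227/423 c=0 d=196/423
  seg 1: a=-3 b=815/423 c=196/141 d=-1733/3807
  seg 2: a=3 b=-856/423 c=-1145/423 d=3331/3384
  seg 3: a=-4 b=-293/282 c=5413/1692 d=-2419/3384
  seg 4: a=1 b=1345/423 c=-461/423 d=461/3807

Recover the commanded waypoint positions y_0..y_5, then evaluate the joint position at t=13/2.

y_0=-4 y_1=-3 y_2=3 y_3=-4 y_4=1 y_5=4
S(13/2) = -34373/9024

y_0 = S_0(0) = a_0 = -4
y_1 = S_1(0) = a_1 = -3
y_2 = S_2(0) = a_2 = 3
y_3 = S_3(0) = a_3 = -4
y_4 = S_4(0) = a_4 = 1
y_5 = S_4(3) = 4
t_q=13/2 is in segment 3 (τ=1/2); S_3(τ)=-34373/9024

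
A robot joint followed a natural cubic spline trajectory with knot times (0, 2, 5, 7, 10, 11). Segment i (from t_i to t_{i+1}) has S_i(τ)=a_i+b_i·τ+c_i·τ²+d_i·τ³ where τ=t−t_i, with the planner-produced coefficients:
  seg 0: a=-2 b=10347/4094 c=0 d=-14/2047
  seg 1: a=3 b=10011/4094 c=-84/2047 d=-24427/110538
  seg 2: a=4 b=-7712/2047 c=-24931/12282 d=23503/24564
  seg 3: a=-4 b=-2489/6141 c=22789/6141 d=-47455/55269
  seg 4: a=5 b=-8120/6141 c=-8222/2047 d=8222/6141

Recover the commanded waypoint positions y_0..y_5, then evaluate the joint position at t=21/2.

y_0=-2 y_1=3 y_2=4 y_3=-4 y_4=5 y_5=1
S(21/2) = 28675/8188

y_0 = S_0(0) = a_0 = -2
y_1 = S_1(0) = a_1 = 3
y_2 = S_2(0) = a_2 = 4
y_3 = S_3(0) = a_3 = -4
y_4 = S_4(0) = a_4 = 5
y_5 = S_4(1) = 1
t_q=21/2 is in segment 4 (τ=1/2); S_4(τ)=28675/8188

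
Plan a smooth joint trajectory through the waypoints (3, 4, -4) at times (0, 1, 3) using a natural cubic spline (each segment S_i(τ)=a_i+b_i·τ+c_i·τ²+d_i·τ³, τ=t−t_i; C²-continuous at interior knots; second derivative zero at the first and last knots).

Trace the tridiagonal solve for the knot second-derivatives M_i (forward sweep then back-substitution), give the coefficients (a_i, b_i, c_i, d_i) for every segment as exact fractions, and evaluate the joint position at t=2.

Δ: Δ0=1, Δ1=-4
row 1: diag=6, rhs=-30; c'=1/3, d'=-5
back: M1=-5
M: M0=0, M1=-5, M2=0
seg 0: a=3, c=M0/2=0, d=(M1−M0)/(6·1)=-5/6, b=Δ0−h0·(2M0+M1)/6=11/6
seg 1: a=4, c=M1/2=-5/2, d=(M2−M1)/(6·2)=5/12, b=Δ1−h1·(2M1+M2)/6=-2/3
t_q=2 → seg 1, τ=1; S=4+-2/3·τ+-5/2·τ²+5/12·τ³=5/4

  seg 0: a=3 b=11/6 c=0 d=-5/6
  seg 1: a=4 b=-2/3 c=-5/2 d=5/12
S(2) = 5/4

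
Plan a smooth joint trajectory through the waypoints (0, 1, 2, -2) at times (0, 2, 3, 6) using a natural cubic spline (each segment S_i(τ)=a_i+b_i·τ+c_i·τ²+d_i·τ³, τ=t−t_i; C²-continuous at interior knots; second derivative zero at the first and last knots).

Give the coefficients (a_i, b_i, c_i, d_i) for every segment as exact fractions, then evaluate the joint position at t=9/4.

Δ: Δ0=1/2, Δ1=1, Δ2=-4/3
row 1: diag=6, rhs=3; c'=1/6, d'=1/2
row 2: denom=8−1·1/6=47/6; d'=(-14−1·1/2)/(47/6)=-87/47
back: M2=-87/47
back: M1=1/2−1/6·-87/47=38/47
M: M0=0, M1=38/47, M2=-87/47, M3=0
seg 0: a=0, c=M0/2=0, d=(M1−M0)/(6·2)=19/282, b=Δ0−h0·(2M0+M1)/6=65/282
seg 1: a=1, c=M1/2=19/47, d=(M2−M1)/(6·1)=-125/282, b=Δ1−h1·(2M1+M2)/6=293/282
seg 2: a=2, c=M2/2=-87/94, d=(M3−M2)/(6·3)=29/282, b=Δ2−h2·(2M2+M3)/6=73/141
t_q=9/4 → seg 1, τ=1/4; S=1+293/282·τ+19/47·τ²+-125/282·τ³=7689/6016

  seg 0: a=0 b=65/282 c=0 d=19/282
  seg 1: a=1 b=293/282 c=19/47 d=-125/282
  seg 2: a=2 b=73/141 c=-87/94 d=29/282
S(9/4) = 7689/6016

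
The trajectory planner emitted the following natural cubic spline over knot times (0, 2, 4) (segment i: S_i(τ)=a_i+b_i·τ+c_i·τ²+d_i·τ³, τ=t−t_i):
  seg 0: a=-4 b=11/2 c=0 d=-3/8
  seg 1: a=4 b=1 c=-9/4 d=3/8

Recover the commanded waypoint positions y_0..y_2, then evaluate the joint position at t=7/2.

y_0 = S_0(0) = a_0 = -4
y_1 = S_1(0) = a_1 = 4
y_2 = S_1(2) = 0
t_q=7/2 is in segment 1 (τ=3/2); S_1(τ)=109/64

y_0=-4 y_1=4 y_2=0
S(7/2) = 109/64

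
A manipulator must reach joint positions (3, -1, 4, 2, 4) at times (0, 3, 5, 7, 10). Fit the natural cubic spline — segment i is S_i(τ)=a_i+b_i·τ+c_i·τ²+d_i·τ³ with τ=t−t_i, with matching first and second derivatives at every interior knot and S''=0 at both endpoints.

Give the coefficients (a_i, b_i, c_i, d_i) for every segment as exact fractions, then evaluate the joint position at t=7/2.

Δ: Δ0=-4/3, Δ1=5/2, Δ2=-1, Δ3=2/3
row 1: diag=10, rhs=23; c'=1/5, d'=23/10
row 2: denom=8−2·1/5=38/5; d'=(-21−2·23/10)/(38/5)=-64/19
row 3: denom=10−2·5/19=180/19; d'=(10−2·-64/19)/(180/19)=53/30
back: M3=53/30
back: M2=-64/19−5/19·53/30=-23/6
back: M1=23/10−1/5·-23/6=46/15
M: M0=0, M1=46/15, M2=-23/6, M3=53/30, M4=0
seg 0: a=3, c=M0/2=0, d=(M1−M0)/(6·3)=23/135, b=Δ0−h0·(2M0+M1)/6=-43/15
seg 1: a=-1, c=M1/2=23/15, d=(M2−M1)/(6·2)=-23/40, b=Δ1−h1·(2M1+M2)/6=26/15
seg 2: a=4, c=M2/2=-23/12, d=(M3−M2)/(6·2)=7/15, b=Δ2−h2·(2M2+M3)/6=29/30
seg 3: a=2, c=M3/2=53/60, d=(M4−M3)/(6·3)=-53/540, b=Δ3−h3·(2M3+M4)/6=-11/10
t_q=7/2 → seg 1, τ=1/2; S=-1+26/15·τ+23/15·τ²+-23/40·τ³=57/320

  seg 0: a=3 b=-43/15 c=0 d=23/135
  seg 1: a=-1 b=26/15 c=23/15 d=-23/40
  seg 2: a=4 b=29/30 c=-23/12 d=7/15
  seg 3: a=2 b=-11/10 c=53/60 d=-53/540
S(7/2) = 57/320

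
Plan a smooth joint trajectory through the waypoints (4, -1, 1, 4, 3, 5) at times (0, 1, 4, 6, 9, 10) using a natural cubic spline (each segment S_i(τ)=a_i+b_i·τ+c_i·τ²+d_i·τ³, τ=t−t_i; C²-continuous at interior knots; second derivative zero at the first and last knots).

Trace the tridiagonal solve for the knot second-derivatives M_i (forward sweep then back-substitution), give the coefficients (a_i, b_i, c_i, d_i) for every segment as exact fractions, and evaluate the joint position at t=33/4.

Δ: Δ0=-5, Δ1=2/3, Δ2=3/2, Δ3=-1/3, Δ4=2
row 1: diag=8, rhs=34; c'=3/8, d'=17/4
row 2: denom=10−3·3/8=71/8; d'=(5−3·17/4)/(71/8)=-62/71
row 3: denom=10−2·16/71=678/71; d'=(-11−2·-62/71)/(678/71)=-219/226
row 4: denom=8−3·71/226=1595/226; d'=(14−3·-219/226)/(1595/226)=3821/1595
back: M4=3821/1595
back: M3=-219/226−71/226·3821/1595=-2746/1595
back: M2=-62/71−16/71·-2746/1595=-774/1595
back: M1=17/4−3/8·-774/1595=7069/1595
M: M0=0, M1=7069/1595, M2=-774/1595, M3=-2746/1595, M4=3821/1595, M5=0
seg 0: a=4, c=M0/2=0, d=(M1−M0)/(6·1)=7069/9570, b=Δ0−h0·(2M0+M1)/6=-54919/9570
seg 1: a=-1, c=M1/2=7069/3190, d=(M2−M1)/(6·3)=-713/2610, b=Δ1−h1·(2M1+M2)/6=-16856/4785
seg 2: a=1, c=M2/2=-387/1595, d=(M3−M2)/(6·2)=-17/165, b=Δ2−h2·(2M2+M3)/6=22943/9570
seg 3: a=4, c=M3/2=-1373/1595, d=(M4−M3)/(6·3)=199/870, b=Δ3−h3·(2M3+M4)/6=1823/9570
seg 4: a=3, c=M4/2=3821/3190, d=(M5−M4)/(6·1)=-3821/9570, b=Δ4−h4·(2M4+M5)/6=5749/4785
t_q=33/4 → seg 3, τ=9/4; S=4+1823/9570·τ+-1373/1595·τ²+199/870·τ³=546367/204160

  seg 0: a=4 b=-54919/9570 c=0 d=7069/9570
  seg 1: a=-1 b=-16856/4785 c=7069/3190 d=-713/2610
  seg 2: a=1 b=22943/9570 c=-387/1595 d=-17/165
  seg 3: a=4 b=1823/9570 c=-1373/1595 d=199/870
  seg 4: a=3 b=5749/4785 c=3821/3190 d=-3821/9570
S(33/4) = 546367/204160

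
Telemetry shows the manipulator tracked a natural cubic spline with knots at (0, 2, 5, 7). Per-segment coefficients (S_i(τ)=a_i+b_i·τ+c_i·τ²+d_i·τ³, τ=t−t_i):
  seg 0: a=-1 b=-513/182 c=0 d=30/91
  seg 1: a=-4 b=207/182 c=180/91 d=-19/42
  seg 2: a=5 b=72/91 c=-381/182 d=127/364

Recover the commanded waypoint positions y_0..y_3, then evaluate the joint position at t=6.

y_0=-1 y_1=-4 y_2=5 y_3=1
S(6) = 1473/364

y_0 = S_0(0) = a_0 = -1
y_1 = S_1(0) = a_1 = -4
y_2 = S_2(0) = a_2 = 5
y_3 = S_2(2) = 1
t_q=6 is in segment 2 (τ=1); S_2(τ)=1473/364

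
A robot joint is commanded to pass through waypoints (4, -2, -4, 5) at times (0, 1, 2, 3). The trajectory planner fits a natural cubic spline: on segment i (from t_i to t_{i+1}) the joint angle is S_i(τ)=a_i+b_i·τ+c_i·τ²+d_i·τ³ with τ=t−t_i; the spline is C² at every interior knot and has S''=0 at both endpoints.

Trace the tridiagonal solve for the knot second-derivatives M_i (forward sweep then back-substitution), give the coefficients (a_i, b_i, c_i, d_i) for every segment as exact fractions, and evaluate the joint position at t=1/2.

Δ: Δ0=-6, Δ1=-2, Δ2=9
row 1: diag=4, rhs=24; c'=1/4, d'=6
row 2: denom=4−1·1/4=15/4; d'=(66−1·6)/(15/4)=16
back: M2=16
back: M1=6−1/4·16=2
M: M0=0, M1=2, M2=16, M3=0
seg 0: a=4, c=M0/2=0, d=(M1−M0)/(6·1)=1/3, b=Δ0−h0·(2M0+M1)/6=-19/3
seg 1: a=-2, c=M1/2=1, d=(M2−M1)/(6·1)=7/3, b=Δ1−h1·(2M1+M2)/6=-16/3
seg 2: a=-4, c=M2/2=8, d=(M3−M2)/(6·1)=-8/3, b=Δ2−h2·(2M2+M3)/6=11/3
t_q=1/2 → seg 0, τ=1/2; S=4+-19/3·τ+0·τ²+1/3·τ³=7/8

  seg 0: a=4 b=-19/3 c=0 d=1/3
  seg 1: a=-2 b=-16/3 c=1 d=7/3
  seg 2: a=-4 b=11/3 c=8 d=-8/3
S(1/2) = 7/8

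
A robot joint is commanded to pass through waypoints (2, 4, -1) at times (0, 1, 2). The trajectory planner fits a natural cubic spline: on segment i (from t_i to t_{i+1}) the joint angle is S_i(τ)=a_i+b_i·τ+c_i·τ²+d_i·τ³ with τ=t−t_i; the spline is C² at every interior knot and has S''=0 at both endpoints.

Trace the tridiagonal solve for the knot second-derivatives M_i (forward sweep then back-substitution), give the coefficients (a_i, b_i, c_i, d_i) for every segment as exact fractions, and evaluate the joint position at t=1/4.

Δ: Δ0=2, Δ1=-5
row 1: diag=4, rhs=-42; c'=1/4, d'=-21/2
back: M1=-21/2
M: M0=0, M1=-21/2, M2=0
seg 0: a=2, c=M0/2=0, d=(M1−M0)/(6·1)=-7/4, b=Δ0−h0·(2M0+M1)/6=15/4
seg 1: a=4, c=M1/2=-21/4, d=(M2−M1)/(6·1)=7/4, b=Δ1−h1·(2M1+M2)/6=-3/2
t_q=1/4 → seg 0, τ=1/4; S=2+15/4·τ+0·τ²+-7/4·τ³=745/256

  seg 0: a=2 b=15/4 c=0 d=-7/4
  seg 1: a=4 b=-3/2 c=-21/4 d=7/4
S(1/4) = 745/256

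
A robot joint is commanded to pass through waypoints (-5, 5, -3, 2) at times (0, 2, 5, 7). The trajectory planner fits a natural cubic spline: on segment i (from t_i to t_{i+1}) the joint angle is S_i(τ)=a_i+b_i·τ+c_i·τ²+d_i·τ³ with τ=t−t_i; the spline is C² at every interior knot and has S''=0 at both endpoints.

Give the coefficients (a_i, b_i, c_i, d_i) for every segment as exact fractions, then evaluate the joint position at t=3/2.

Δ: Δ0=5, Δ1=-8/3, Δ2=5/2
row 1: diag=10, rhs=-46; c'=3/10, d'=-23/5
row 2: denom=10−3·3/10=91/10; d'=(31−3·-23/5)/(91/10)=64/13
back: M2=64/13
back: M1=-23/5−3/10·64/13=-79/13
M: M0=0, M1=-79/13, M2=64/13, M3=0
seg 0: a=-5, c=M0/2=0, d=(M1−M0)/(6·2)=-79/156, b=Δ0−h0·(2M0+M1)/6=274/39
seg 1: a=5, c=M1/2=-79/26, d=(M2−M1)/(6·3)=11/18, b=Δ1−h1·(2M1+M2)/6=37/39
seg 2: a=-3, c=M2/2=32/13, d=(M3−M2)/(6·2)=-16/39, b=Δ2−h2·(2M2+M3)/6=-61/78
t_q=3/2 → seg 0, τ=3/2; S=-5+274/39·τ+0·τ²+-79/156·τ³=1593/416

  seg 0: a=-5 b=274/39 c=0 d=-79/156
  seg 1: a=5 b=37/39 c=-79/26 d=11/18
  seg 2: a=-3 b=-61/78 c=32/13 d=-16/39
S(3/2) = 1593/416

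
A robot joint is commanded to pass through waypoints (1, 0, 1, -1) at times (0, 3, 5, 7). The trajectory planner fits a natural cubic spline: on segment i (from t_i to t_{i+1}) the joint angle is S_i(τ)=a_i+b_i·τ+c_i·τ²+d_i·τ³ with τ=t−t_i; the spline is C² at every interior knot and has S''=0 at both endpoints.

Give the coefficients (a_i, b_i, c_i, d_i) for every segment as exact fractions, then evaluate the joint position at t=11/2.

Δ: Δ0=-1/3, Δ1=1/2, Δ2=-1
row 1: diag=10, rhs=5; c'=1/5, d'=1/2
row 2: denom=8−2·1/5=38/5; d'=(-9−2·1/2)/(38/5)=-25/19
back: M2=-25/19
back: M1=1/2−1/5·-25/19=29/38
M: M0=0, M1=29/38, M2=-25/19, M3=0
seg 0: a=1, c=M0/2=0, d=(M1−M0)/(6·3)=29/684, b=Δ0−h0·(2M0+M1)/6=-163/228
seg 1: a=0, c=M1/2=29/76, d=(M2−M1)/(6·2)=-79/456, b=Δ1−h1·(2M1+M2)/6=49/114
seg 2: a=1, c=M2/2=-25/38, d=(M3−M2)/(6·2)=25/228, b=Δ2−h2·(2M2+M3)/6=-7/57
t_q=11/2 → seg 2, τ=1/2; S=1+-7/57·τ+-25/38·τ²+25/228·τ³=479/608

  seg 0: a=1 b=-163/228 c=0 d=29/684
  seg 1: a=0 b=49/114 c=29/76 d=-79/456
  seg 2: a=1 b=-7/57 c=-25/38 d=25/228
S(11/2) = 479/608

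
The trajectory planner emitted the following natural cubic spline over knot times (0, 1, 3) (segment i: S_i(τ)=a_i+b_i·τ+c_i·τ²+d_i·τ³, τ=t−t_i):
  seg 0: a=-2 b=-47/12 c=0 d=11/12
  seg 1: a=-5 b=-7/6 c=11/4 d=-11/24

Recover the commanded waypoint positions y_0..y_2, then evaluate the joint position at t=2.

y_0=-2 y_1=-5 y_2=0
S(2) = -31/8

y_0 = S_0(0) = a_0 = -2
y_1 = S_1(0) = a_1 = -5
y_2 = S_1(2) = 0
t_q=2 is in segment 1 (τ=1); S_1(τ)=-31/8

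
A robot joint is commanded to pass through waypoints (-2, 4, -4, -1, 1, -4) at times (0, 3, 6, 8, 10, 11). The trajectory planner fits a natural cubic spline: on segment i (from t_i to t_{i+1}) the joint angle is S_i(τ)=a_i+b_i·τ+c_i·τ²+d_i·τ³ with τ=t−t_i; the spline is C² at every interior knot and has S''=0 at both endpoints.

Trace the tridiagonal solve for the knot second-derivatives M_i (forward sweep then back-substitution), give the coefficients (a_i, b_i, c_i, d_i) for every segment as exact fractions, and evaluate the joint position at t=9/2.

Δ: Δ0=2, Δ1=-8/3, Δ2=3/2, Δ3=1, Δ4=-5
row 1: diag=12, rhs=-28; c'=1/4, d'=-7/3
row 2: denom=10−3·1/4=37/4; d'=(25−3·-7/3)/(37/4)=128/37
row 3: denom=8−2·8/37=280/37; d'=(-3−2·128/37)/(280/37)=-367/280
row 4: denom=6−2·37/140=383/70; d'=(-36−2·-367/280)/(383/70)=-4673/766
back: M4=-4673/766
back: M3=-367/280−37/140·-4673/766=231/766
back: M2=128/37−8/37·231/766=1300/383
back: M1=-7/3−1/4·1300/383=-3656/1149
M: M0=0, M1=-3656/1149, M2=1300/383, M3=231/766, M4=-4673/766, M5=0
seg 0: a=-2, c=M0/2=0, d=(M1−M0)/(6·3)=-1828/10341, b=Δ0−h0·(2M0+M1)/6=4126/1149
seg 1: a=4, c=M1/2=-1828/1149, d=(M2−M1)/(6·3)=3778/10341, b=Δ1−h1·(2M1+M2)/6=-1358/1149
seg 2: a=-4, c=M2/2=650/383, d=(M3−M2)/(6·2)=-2369/9192, b=Δ2−h2·(2M2+M3)/6=-992/1149
seg 3: a=-1, c=M3/2=231/1532, d=(M4−M3)/(6·2)=-613/1149, b=Δ3−h3·(2M3+M4)/6=6509/2298
seg 4: a=1, c=M4/2=-4673/1532, d=(M5−M4)/(6·1)=4673/4596, b=Δ4−h4·(2M4+M5)/6=-6817/2298
t_q=9/2 → seg 1, τ=3/2; S=4+-1358/1149·τ+-1828/1149·τ²+3778/10341·τ³=-183/1532

  seg 0: a=-2 b=4126/1149 c=0 d=-1828/10341
  seg 1: a=4 b=-1358/1149 c=-1828/1149 d=3778/10341
  seg 2: a=-4 b=-992/1149 c=650/383 d=-2369/9192
  seg 3: a=-1 b=6509/2298 c=231/1532 d=-613/1149
  seg 4: a=1 b=-6817/2298 c=-4673/1532 d=4673/4596
S(9/2) = -183/1532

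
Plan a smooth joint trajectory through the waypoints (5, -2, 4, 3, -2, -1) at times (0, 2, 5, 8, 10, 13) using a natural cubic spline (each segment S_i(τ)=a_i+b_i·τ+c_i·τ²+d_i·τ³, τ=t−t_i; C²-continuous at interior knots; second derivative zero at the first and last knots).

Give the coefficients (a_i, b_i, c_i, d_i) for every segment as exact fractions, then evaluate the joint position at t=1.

  seg 0: a=5 b=-3890/813 c=0 d=2089/6504
  seg 1: a=-2 b=-1513/1626 c=2089/1084 d=-9271/29268
  seg 2: a=4 b=6763/3252 c=-751/813 d=1165/29268
  seg 3: a=3 b=-3883/1626 c=-613/1084 d=1657/6504
  seg 4: a=-2 b=-1295/813 c=261/271 d=-29/271
S(1) = 1163/2168

Δ: Δ0=-7/2, Δ1=2, Δ2=-1/3, Δ3=-5/2, Δ4=1/3
row 1: diag=10, rhs=33; c'=3/10, d'=33/10
row 2: denom=12−3·3/10=111/10; d'=(-14−3·33/10)/(111/10)=-239/111
row 3: denom=10−3·10/37=340/37; d'=(-13−3·-239/111)/(340/37)=-121/170
row 4: denom=10−2·37/170=813/85; d'=(17−2·-121/170)/(813/85)=522/271
back: M4=522/271
back: M3=-121/170−37/170·522/271=-613/542
back: M2=-239/111−10/37·-613/542=-1502/813
back: M1=33/10−3/10·-1502/813=2089/542
M: M0=0, M1=2089/542, M2=-1502/813, M3=-613/542, M4=522/271, M5=0
seg 0: a=5, c=M0/2=0, d=(M1−M0)/(6·2)=2089/6504, b=Δ0−h0·(2M0+M1)/6=-3890/813
seg 1: a=-2, c=M1/2=2089/1084, d=(M2−M1)/(6·3)=-9271/29268, b=Δ1−h1·(2M1+M2)/6=-1513/1626
seg 2: a=4, c=M2/2=-751/813, d=(M3−M2)/(6·3)=1165/29268, b=Δ2−h2·(2M2+M3)/6=6763/3252
seg 3: a=3, c=M3/2=-613/1084, d=(M4−M3)/(6·2)=1657/6504, b=Δ3−h3·(2M3+M4)/6=-3883/1626
seg 4: a=-2, c=M4/2=261/271, d=(M5−M4)/(6·3)=-29/271, b=Δ4−h4·(2M4+M5)/6=-1295/813
t_q=1 → seg 0, τ=1; S=5+-3890/813·τ+0·τ²+2089/6504·τ³=1163/2168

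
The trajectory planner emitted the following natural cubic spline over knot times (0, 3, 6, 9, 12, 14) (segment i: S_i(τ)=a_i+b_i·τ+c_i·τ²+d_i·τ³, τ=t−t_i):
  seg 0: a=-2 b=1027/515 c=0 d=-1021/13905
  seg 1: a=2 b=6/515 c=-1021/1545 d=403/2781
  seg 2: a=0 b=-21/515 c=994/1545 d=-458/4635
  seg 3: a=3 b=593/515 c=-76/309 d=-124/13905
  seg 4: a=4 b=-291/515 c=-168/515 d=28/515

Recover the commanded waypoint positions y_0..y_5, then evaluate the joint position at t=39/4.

y_0 = S_0(0) = a_0 = -2
y_1 = S_1(0) = a_1 = 2
y_2 = S_2(0) = a_2 = 0
y_3 = S_3(0) = a_3 = 3
y_4 = S_4(0) = a_4 = 4
y_5 = S_4(2) = 2
t_q=39/4 is in segment 3 (τ=3/4); S_3(τ)=6133/1648

y_0=-2 y_1=2 y_2=0 y_3=3 y_4=4 y_5=2
S(39/4) = 6133/1648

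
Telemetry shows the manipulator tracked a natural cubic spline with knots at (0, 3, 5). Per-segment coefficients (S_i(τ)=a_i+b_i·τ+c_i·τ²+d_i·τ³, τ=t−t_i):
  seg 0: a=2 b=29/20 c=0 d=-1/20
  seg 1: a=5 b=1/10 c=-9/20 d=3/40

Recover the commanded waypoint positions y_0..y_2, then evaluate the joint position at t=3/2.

y_0 = S_0(0) = a_0 = 2
y_1 = S_1(0) = a_1 = 5
y_2 = S_1(2) = 4
t_q=3/2 is in segment 0 (τ=3/2); S_0(τ)=641/160

y_0=2 y_1=5 y_2=4
S(3/2) = 641/160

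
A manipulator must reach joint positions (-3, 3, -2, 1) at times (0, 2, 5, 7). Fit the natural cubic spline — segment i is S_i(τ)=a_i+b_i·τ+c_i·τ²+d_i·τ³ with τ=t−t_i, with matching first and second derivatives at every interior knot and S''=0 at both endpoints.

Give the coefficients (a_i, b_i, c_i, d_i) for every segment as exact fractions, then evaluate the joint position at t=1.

Δ: Δ0=3, Δ1=-5/3, Δ2=3/2
row 1: diag=10, rhs=-28; c'=3/10, d'=-14/5
row 2: denom=10−3·3/10=91/10; d'=(19−3·-14/5)/(91/10)=274/91
back: M2=274/91
back: M1=-14/5−3/10·274/91=-337/91
M: M0=0, M1=-337/91, M2=274/91, M3=0
seg 0: a=-3, c=M0/2=0, d=(M1−M0)/(6·2)=-337/1092, b=Δ0−h0·(2M0+M1)/6=1156/273
seg 1: a=3, c=M1/2=-337/182, d=(M2−M1)/(6·3)=47/126, b=Δ1−h1·(2M1+M2)/6=145/273
seg 2: a=-2, c=M2/2=137/91, d=(M3−M2)/(6·2)=-137/546, b=Δ2−h2·(2M2+M3)/6=-277/546
t_q=1 → seg 0, τ=1; S=-3+1156/273·τ+0·τ²+-337/1092·τ³=337/364

  seg 0: a=-3 b=1156/273 c=0 d=-337/1092
  seg 1: a=3 b=145/273 c=-337/182 d=47/126
  seg 2: a=-2 b=-277/546 c=137/91 d=-137/546
S(1) = 337/364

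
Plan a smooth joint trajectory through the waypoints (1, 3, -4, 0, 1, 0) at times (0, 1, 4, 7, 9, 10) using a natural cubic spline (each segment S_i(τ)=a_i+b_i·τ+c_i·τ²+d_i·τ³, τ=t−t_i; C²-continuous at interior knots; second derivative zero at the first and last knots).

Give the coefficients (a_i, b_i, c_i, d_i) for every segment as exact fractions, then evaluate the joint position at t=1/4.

  seg 0: a=1 b=508/185 c=0 d=-138/185
  seg 1: a=3 b=94/185 c=-414/185 d=2149/4995
  seg 2: a=-4 b=-241/185 c=907/555 d=-34/135
  seg 3: a=0 b=63/37 c=-117/185 d=23/1480
  seg 4: a=1 b=-237/370 c=-399/740 d=133/740
S(1/4) = 1983/1184

Δ: Δ0=2, Δ1=-7/3, Δ2=4/3, Δ3=1/2, Δ4=-1
row 1: diag=8, rhs=-26; c'=3/8, d'=-13/4
row 2: denom=12−3·3/8=87/8; d'=(22−3·-13/4)/(87/8)=254/87
row 3: denom=10−3·8/29=266/29; d'=(-5−3·254/87)/(266/29)=-3/2
row 4: denom=6−2·29/133=740/133; d'=(-9−2·-3/2)/(740/133)=-399/370
back: M4=-399/370
back: M3=-3/2−29/133·-399/370=-234/185
back: M2=254/87−8/29·-234/185=1814/555
back: M1=-13/4−3/8·1814/555=-828/185
M: M0=0, M1=-828/185, M2=1814/555, M3=-234/185, M4=-399/370, M5=0
seg 0: a=1, c=M0/2=0, d=(M1−M0)/(6·1)=-138/185, b=Δ0−h0·(2M0+M1)/6=508/185
seg 1: a=3, c=M1/2=-414/185, d=(M2−M1)/(6·3)=2149/4995, b=Δ1−h1·(2M1+M2)/6=94/185
seg 2: a=-4, c=M2/2=907/555, d=(M3−M2)/(6·3)=-34/135, b=Δ2−h2·(2M2+M3)/6=-241/185
seg 3: a=0, c=M3/2=-117/185, d=(M4−M3)/(6·2)=23/1480, b=Δ3−h3·(2M3+M4)/6=63/37
seg 4: a=1, c=M4/2=-399/740, d=(M5−M4)/(6·1)=133/740, b=Δ4−h4·(2M4+M5)/6=-237/370
t_q=1/4 → seg 0, τ=1/4; S=1+508/185·τ+0·τ²+-138/185·τ³=1983/1184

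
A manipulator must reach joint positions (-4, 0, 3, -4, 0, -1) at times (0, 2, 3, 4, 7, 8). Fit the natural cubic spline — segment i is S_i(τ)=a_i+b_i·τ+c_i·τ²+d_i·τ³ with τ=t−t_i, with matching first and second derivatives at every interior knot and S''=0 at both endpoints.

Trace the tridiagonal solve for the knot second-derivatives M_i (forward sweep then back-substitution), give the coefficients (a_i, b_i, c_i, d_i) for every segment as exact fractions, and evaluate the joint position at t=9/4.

Δ: Δ0=2, Δ1=3, Δ2=-7, Δ3=4/3, Δ4=-1
row 1: diag=6, rhs=6; c'=1/6, d'=1
row 2: denom=4−1·1/6=23/6; d'=(-60−1·1)/(23/6)=-366/23
row 3: denom=8−1·6/23=178/23; d'=(50−1·-366/23)/(178/23)=758/89
row 4: denom=8−3·69/178=1217/178; d'=(-14−3·758/89)/(1217/178)=-7040/1217
back: M4=-7040/1217
back: M3=758/89−69/178·-7040/1217=13094/1217
back: M2=-366/23−6/23·13094/1217=-22782/1217
back: M1=1−1/6·-22782/1217=5014/1217
M: M0=0, M1=5014/1217, M2=-22782/1217, M3=13094/1217, M4=-7040/1217, M5=0
seg 0: a=-4, c=M0/2=0, d=(M1−M0)/(6·2)=2507/7302, b=Δ0−h0·(2M0+M1)/6=2288/3651
seg 1: a=0, c=M1/2=2507/1217, d=(M2−M1)/(6·1)=-13898/3651, b=Δ1−h1·(2M1+M2)/6=17330/3651
seg 2: a=3, c=M2/2=-11391/1217, d=(M3−M2)/(6·1)=17938/3651, b=Δ2−h2·(2M2+M3)/6=-9322/3651
seg 3: a=-4, c=M3/2=6547/1217, d=(M4−M3)/(6·3)=-10067/10953, b=Δ3−h3·(2M3+M4)/6=-23854/3651
seg 4: a=0, c=M4/2=-3520/1217, d=(M5−M4)/(6·1)=3520/3651, b=Δ4−h4·(2M4+M5)/6=3389/3651
t_q=9/4 → seg 1, τ=1/4; S=0+17330/3651·τ+2507/1217·τ²+-13898/3651·τ³=48911/38944

  seg 0: a=-4 b=2288/3651 c=0 d=2507/7302
  seg 1: a=0 b=17330/3651 c=2507/1217 d=-13898/3651
  seg 2: a=3 b=-9322/3651 c=-11391/1217 d=17938/3651
  seg 3: a=-4 b=-23854/3651 c=6547/1217 d=-10067/10953
  seg 4: a=0 b=3389/3651 c=-3520/1217 d=3520/3651
S(9/4) = 48911/38944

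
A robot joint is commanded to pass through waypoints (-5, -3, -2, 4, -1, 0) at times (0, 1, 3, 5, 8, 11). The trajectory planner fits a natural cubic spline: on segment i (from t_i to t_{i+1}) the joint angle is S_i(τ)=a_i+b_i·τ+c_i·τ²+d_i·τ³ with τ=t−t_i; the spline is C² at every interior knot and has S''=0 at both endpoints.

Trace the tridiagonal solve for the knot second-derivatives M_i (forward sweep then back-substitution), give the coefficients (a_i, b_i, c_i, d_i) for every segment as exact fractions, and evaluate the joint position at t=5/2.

Δ: Δ0=2, Δ1=1/2, Δ2=3, Δ3=-5/3, Δ4=1/3
row 1: diag=6, rhs=-9; c'=1/3, d'=-3/2
row 2: denom=8−2·1/3=22/3; d'=(15−2·-3/2)/(22/3)=27/11
row 3: denom=10−2·3/11=104/11; d'=(-28−2·27/11)/(104/11)=-181/52
row 4: denom=12−3·33/104=1149/104; d'=(12−3·-181/52)/(1149/104)=778/383
back: M4=778/383
back: M3=-181/52−33/104·778/383=-1580/383
back: M2=27/11−3/11·-1580/383=1371/383
back: M1=-3/2−1/3·1371/383=-2063/766
M: M0=0, M1=-2063/766, M2=1371/383, M3=-1580/383, M4=778/383, M5=0
seg 0: a=-5, c=M0/2=0, d=(M1−M0)/(6·1)=-2063/4596, b=Δ0−h0·(2M0+M1)/6=11255/4596
seg 1: a=-3, c=M1/2=-2063/1532, d=(M2−M1)/(6·2)=4805/9192, b=Δ1−h1·(2M1+M2)/6=2533/2298
seg 2: a=-2, c=M2/2=1371/766, d=(M3−M2)/(6·2)=-2951/4596, b=Δ2−h2·(2M2+M3)/6=2285/1149
seg 3: a=4, c=M3/2=-790/383, d=(M4−M3)/(6·3)=131/383, b=Δ3−h3·(2M3+M4)/6=1658/1149
seg 4: a=-1, c=M4/2=389/383, d=(M5−M4)/(6·3)=-389/3447, b=Δ4−h4·(2M4+M5)/6=-1951/1149
t_q=5/2 → seg 1, τ=3/2; S=-3+2533/2298·τ+-2063/1532·τ²+4805/9192·τ³=-64031/24512

  seg 0: a=-5 b=11255/4596 c=0 d=-2063/4596
  seg 1: a=-3 b=2533/2298 c=-2063/1532 d=4805/9192
  seg 2: a=-2 b=2285/1149 c=1371/766 d=-2951/4596
  seg 3: a=4 b=1658/1149 c=-790/383 d=131/383
  seg 4: a=-1 b=-1951/1149 c=389/383 d=-389/3447
S(5/2) = -64031/24512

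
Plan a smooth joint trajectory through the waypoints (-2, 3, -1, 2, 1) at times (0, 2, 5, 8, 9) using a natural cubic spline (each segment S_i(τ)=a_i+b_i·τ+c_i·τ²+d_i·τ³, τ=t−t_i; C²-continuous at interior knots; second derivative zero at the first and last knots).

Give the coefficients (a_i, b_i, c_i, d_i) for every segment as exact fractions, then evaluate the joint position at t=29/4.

  seg 0: a=-2 b=1405/399 c=0 d=-815/3192
  seg 1: a=3 b=365/798 c=-815/532 d=4477/14364
  seg 2: a=-1 b=-509/1596 c=508/399 d=-3991/14364
  seg 3: a=2 b=-145/798 c=-653/532 d=653/1596
S(29/4) = 2801/1792

Δ: Δ0=5/2, Δ1=-4/3, Δ2=1, Δ3=-1
row 1: diag=10, rhs=-23; c'=3/10, d'=-23/10
row 2: denom=12−3·3/10=111/10; d'=(14−3·-23/10)/(111/10)=209/111
row 3: denom=8−3·10/37=266/37; d'=(-12−3·209/111)/(266/37)=-653/266
back: M3=-653/266
back: M2=209/111−10/37·-653/266=1016/399
back: M1=-23/10−3/10·1016/399=-815/266
M: M0=0, M1=-815/266, M2=1016/399, M3=-653/266, M4=0
seg 0: a=-2, c=M0/2=0, d=(M1−M0)/(6·2)=-815/3192, b=Δ0−h0·(2M0+M1)/6=1405/399
seg 1: a=3, c=M1/2=-815/532, d=(M2−M1)/(6·3)=4477/14364, b=Δ1−h1·(2M1+M2)/6=365/798
seg 2: a=-1, c=M2/2=508/399, d=(M3−M2)/(6·3)=-3991/14364, b=Δ2−h2·(2M2+M3)/6=-509/1596
seg 3: a=2, c=M3/2=-653/532, d=(M4−M3)/(6·1)=653/1596, b=Δ3−h3·(2M3+M4)/6=-145/798
t_q=29/4 → seg 2, τ=9/4; S=-1+-509/1596·τ+508/399·τ²+-3991/14364·τ³=2801/1792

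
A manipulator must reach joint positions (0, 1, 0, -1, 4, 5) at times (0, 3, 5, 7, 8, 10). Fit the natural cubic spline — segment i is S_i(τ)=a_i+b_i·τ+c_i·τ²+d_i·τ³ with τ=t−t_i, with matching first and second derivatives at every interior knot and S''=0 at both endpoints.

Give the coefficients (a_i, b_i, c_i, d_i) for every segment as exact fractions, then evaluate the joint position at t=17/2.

Δ: Δ0=1/3, Δ1=-1/2, Δ2=-1/2, Δ3=5, Δ4=1/2
row 1: diag=10, rhs=-5; c'=1/5, d'=-1/2
row 2: denom=8−2·1/5=38/5; d'=(0−2·-1/2)/(38/5)=5/38
row 3: denom=6−2·5/19=104/19; d'=(33−2·5/38)/(104/19)=311/52
row 4: denom=6−1·19/104=605/104; d'=(-27−1·311/52)/(605/104)=-686/121
back: M4=-686/121
back: M3=311/52−19/104·-686/121=849/121
back: M2=5/38−5/19·849/121=-415/242
back: M1=-1/2−1/5·-415/242=-19/121
M: M0=0, M1=-19/121, M2=-415/242, M3=849/121, M4=-686/121, M5=0
seg 0: a=0, c=M0/2=0, d=(M1−M0)/(6·3)=-19/2178, b=Δ0−h0·(2M0+M1)/6=299/726
seg 1: a=1, c=M1/2=-19/242, d=(M2−M1)/(6·2)=-377/2904, b=Δ1−h1·(2M1+M2)/6=64/363
seg 2: a=0, c=M2/2=-415/484, d=(M3−M2)/(6·2)=2113/2904, b=Δ2−h2·(2M2+M3)/6=-1231/726
seg 3: a=-1, c=M3/2=849/242, d=(M4−M3)/(6·1)=-1535/726, b=Δ3−h3·(2M3+M4)/6=119/33
seg 4: a=4, c=M4/2=-343/121, d=(M5−M4)/(6·2)=343/726, b=Δ4−h4·(2M4+M5)/6=3107/726
t_q=17/2 → seg 4, τ=1/2; S=4+3107/726·τ+-343/121·τ²+343/726·τ³=10629/1936

  seg 0: a=0 b=299/726 c=0 d=-19/2178
  seg 1: a=1 b=64/363 c=-19/242 d=-377/2904
  seg 2: a=0 b=-1231/726 c=-415/484 d=2113/2904
  seg 3: a=-1 b=119/33 c=849/242 d=-1535/726
  seg 4: a=4 b=3107/726 c=-343/121 d=343/726
S(17/2) = 10629/1936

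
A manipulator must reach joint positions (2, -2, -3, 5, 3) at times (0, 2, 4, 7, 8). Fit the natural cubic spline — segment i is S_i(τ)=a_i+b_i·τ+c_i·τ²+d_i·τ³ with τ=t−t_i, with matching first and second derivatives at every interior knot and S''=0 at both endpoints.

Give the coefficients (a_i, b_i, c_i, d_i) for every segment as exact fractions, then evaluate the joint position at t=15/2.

  seg 0: a=2 b=-3383/1608 c=0 d=167/6432
  seg 1: a=-2 b=-1441/804 c=167/1072 d=1577/6432
  seg 2: a=-3 b=2851/1608 c=109/67 d=-2137/4824
  seg 3: a=5 b=-343/804 c=-1265/536 d=1265/1608
S(15/2) = 18417/4288

Δ: Δ0=-2, Δ1=-1/2, Δ2=8/3, Δ3=-2
row 1: diag=8, rhs=9; c'=1/4, d'=9/8
row 2: denom=10−2·1/4=19/2; d'=(19−2·9/8)/(19/2)=67/38
row 3: denom=8−3·6/19=134/19; d'=(-28−3·67/38)/(134/19)=-1265/268
back: M3=-1265/268
back: M2=67/38−6/19·-1265/268=218/67
back: M1=9/8−1/4·218/67=167/536
M: M0=0, M1=167/536, M2=218/67, M3=-1265/268, M4=0
seg 0: a=2, c=M0/2=0, d=(M1−M0)/(6·2)=167/6432, b=Δ0−h0·(2M0+M1)/6=-3383/1608
seg 1: a=-2, c=M1/2=167/1072, d=(M2−M1)/(6·2)=1577/6432, b=Δ1−h1·(2M1+M2)/6=-1441/804
seg 2: a=-3, c=M2/2=109/67, d=(M3−M2)/(6·3)=-2137/4824, b=Δ2−h2·(2M2+M3)/6=2851/1608
seg 3: a=5, c=M3/2=-1265/536, d=(M4−M3)/(6·1)=1265/1608, b=Δ3−h3·(2M3+M4)/6=-343/804
t_q=15/2 → seg 3, τ=1/2; S=5+-343/804·τ+-1265/536·τ²+1265/1608·τ³=18417/4288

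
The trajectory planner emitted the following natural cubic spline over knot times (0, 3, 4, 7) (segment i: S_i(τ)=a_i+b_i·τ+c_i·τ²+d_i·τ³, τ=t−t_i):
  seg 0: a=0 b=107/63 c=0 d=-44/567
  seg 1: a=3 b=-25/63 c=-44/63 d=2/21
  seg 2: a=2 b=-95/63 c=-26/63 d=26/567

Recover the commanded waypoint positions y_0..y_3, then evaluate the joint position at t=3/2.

y_0=0 y_1=3 y_2=2 y_3=-5
S(3/2) = 16/7

y_0 = S_0(0) = a_0 = 0
y_1 = S_1(0) = a_1 = 3
y_2 = S_2(0) = a_2 = 2
y_3 = S_2(3) = -5
t_q=3/2 is in segment 0 (τ=3/2); S_0(τ)=16/7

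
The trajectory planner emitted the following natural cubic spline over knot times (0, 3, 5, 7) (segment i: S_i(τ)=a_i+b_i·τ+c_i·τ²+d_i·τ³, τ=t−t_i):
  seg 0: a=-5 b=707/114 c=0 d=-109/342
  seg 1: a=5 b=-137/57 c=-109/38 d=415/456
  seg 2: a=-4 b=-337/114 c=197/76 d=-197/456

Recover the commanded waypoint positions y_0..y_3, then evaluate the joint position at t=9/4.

y_0 = S_0(0) = a_0 = -5
y_1 = S_1(0) = a_1 = 5
y_2 = S_2(0) = a_2 = -4
y_3 = S_2(2) = -3
t_q=9/4 is in segment 0 (τ=9/4); S_0(τ)=12947/2432

y_0=-5 y_1=5 y_2=-4 y_3=-3
S(9/4) = 12947/2432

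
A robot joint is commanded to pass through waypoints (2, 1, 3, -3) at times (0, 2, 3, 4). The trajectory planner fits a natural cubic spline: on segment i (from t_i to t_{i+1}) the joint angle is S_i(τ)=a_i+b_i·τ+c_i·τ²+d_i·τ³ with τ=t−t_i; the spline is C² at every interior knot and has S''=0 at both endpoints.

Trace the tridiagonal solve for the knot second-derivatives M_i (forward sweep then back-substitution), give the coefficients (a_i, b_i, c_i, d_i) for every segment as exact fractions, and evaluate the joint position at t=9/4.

Δ: Δ0=-1/2, Δ1=2, Δ2=-6
row 1: diag=6, rhs=15; c'=1/6, d'=5/2
row 2: denom=4−1·1/6=23/6; d'=(-48−1·5/2)/(23/6)=-303/23
back: M2=-303/23
back: M1=5/2−1/6·-303/23=108/23
M: M0=0, M1=108/23, M2=-303/23, M3=0
seg 0: a=2, c=M0/2=0, d=(M1−M0)/(6·2)=9/23, b=Δ0−h0·(2M0+M1)/6=-95/46
seg 1: a=1, c=M1/2=54/23, d=(M2−M1)/(6·1)=-137/46, b=Δ1−h1·(2M1+M2)/6=121/46
seg 2: a=3, c=M2/2=-303/46, d=(M3−M2)/(6·1)=101/46, b=Δ2−h2·(2M2+M3)/6=-37/23
t_q=9/4 → seg 1, τ=1/4; S=1+121/46·τ+54/23·τ²+-137/46·τ³=225/128

  seg 0: a=2 b=-95/46 c=0 d=9/23
  seg 1: a=1 b=121/46 c=54/23 d=-137/46
  seg 2: a=3 b=-37/23 c=-303/46 d=101/46
S(9/4) = 225/128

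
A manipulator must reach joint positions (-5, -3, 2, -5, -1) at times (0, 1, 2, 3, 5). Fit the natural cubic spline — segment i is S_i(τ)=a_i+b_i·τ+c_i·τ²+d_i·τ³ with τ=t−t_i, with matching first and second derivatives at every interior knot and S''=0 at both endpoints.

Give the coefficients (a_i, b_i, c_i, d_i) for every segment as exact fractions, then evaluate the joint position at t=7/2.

Δ: Δ0=2, Δ1=5, Δ2=-7, Δ3=2
row 1: diag=4, rhs=18; c'=1/4, d'=9/2
row 2: denom=4−1·1/4=15/4; d'=(-72−1·9/2)/(15/4)=-102/5
row 3: denom=6−1·4/15=86/15; d'=(54−1·-102/5)/(86/15)=558/43
back: M3=558/43
back: M2=-102/5−4/15·558/43=-1026/43
back: M1=9/2−1/4·-1026/43=450/43
M: M0=0, M1=450/43, M2=-1026/43, M3=558/43, M4=0
seg 0: a=-5, c=M0/2=0, d=(M1−M0)/(6·1)=75/43, b=Δ0−h0·(2M0+M1)/6=11/43
seg 1: a=-3, c=M1/2=225/43, d=(M2−M1)/(6·1)=-246/43, b=Δ1−h1·(2M1+M2)/6=236/43
seg 2: a=2, c=M2/2=-513/43, d=(M3−M2)/(6·1)=264/43, b=Δ2−h2·(2M2+M3)/6=-52/43
seg 3: a=-5, c=M3/2=279/43, d=(M4−M3)/(6·2)=-93/86, b=Δ3−h3·(2M3+M4)/6=-286/43
t_q=7/2 → seg 3, τ=1/2; S=-5+-286/43·τ+279/43·τ²+-93/86·τ³=-4705/688

  seg 0: a=-5 b=11/43 c=0 d=75/43
  seg 1: a=-3 b=236/43 c=225/43 d=-246/43
  seg 2: a=2 b=-52/43 c=-513/43 d=264/43
  seg 3: a=-5 b=-286/43 c=279/43 d=-93/86
S(7/2) = -4705/688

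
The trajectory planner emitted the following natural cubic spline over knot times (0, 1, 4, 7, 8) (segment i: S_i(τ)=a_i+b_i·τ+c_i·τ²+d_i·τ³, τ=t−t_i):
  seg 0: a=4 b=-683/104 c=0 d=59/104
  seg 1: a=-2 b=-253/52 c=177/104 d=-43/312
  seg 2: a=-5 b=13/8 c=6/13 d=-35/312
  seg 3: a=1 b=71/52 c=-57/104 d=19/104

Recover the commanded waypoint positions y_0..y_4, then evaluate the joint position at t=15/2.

y_0 = S_0(0) = a_0 = 4
y_1 = S_1(0) = a_1 = -2
y_2 = S_2(0) = a_2 = -5
y_3 = S_3(0) = a_3 = 1
y_4 = S_3(1) = 2
t_q=15/2 is in segment 3 (τ=1/2); S_3(τ)=1305/832

y_0=4 y_1=-2 y_2=-5 y_3=1 y_4=2
S(15/2) = 1305/832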